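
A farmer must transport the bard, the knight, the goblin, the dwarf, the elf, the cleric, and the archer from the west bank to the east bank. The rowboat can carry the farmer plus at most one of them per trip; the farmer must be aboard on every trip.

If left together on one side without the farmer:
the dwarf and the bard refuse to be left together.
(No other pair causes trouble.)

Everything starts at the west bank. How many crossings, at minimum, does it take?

13

Counting alone: the farmer can take at most 1 across per trip to the east bank, so moving all 7 needs at least 7 loaded trips out, with a return between consecutive ones — at least 13 crossings.
The plan below uses exactly 13 crossings, so it is optimal:
1. Farmer goes to the east bank with the bard.
2. Farmer goes back to the west bank alone.
3. Farmer goes to the east bank with the knight.
4. Farmer goes back to the west bank alone.
5. Farmer goes to the east bank with the goblin.
6. Farmer goes back to the west bank alone.
7. Farmer goes to the east bank with the elf.
8. Farmer goes back to the west bank alone.
9. Farmer goes to the east bank with the cleric.
10. Farmer goes back to the west bank alone.
11. Farmer goes to the east bank with the archer.
12. Farmer goes back to the west bank alone.
13. Farmer goes to the east bank with the dwarf.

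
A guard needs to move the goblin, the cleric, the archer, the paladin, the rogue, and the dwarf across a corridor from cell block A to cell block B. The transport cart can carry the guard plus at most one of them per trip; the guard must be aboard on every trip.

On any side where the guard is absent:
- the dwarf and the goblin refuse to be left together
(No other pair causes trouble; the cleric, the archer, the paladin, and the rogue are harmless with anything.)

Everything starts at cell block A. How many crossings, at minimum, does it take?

Counting alone: the guard can take at most 1 across per trip to cell block B, so moving all 6 needs at least 6 loaded trips out, with a return between consecutive ones — at least 11 crossings.
The plan below uses exactly 11 crossings, so it is optimal:
1. Guard goes to cell block B with the goblin.  [cell block A: the archer, the cleric, the dwarf, the paladin, the rogue | cell block B: the goblin]
2. Guard goes back to cell block A alone.  [cell block A: the archer, the cleric, the dwarf, the paladin, the rogue | cell block B: the goblin]
3. Guard goes to cell block B with the cleric.  [cell block A: the archer, the dwarf, the paladin, the rogue | cell block B: the cleric, the goblin]
4. Guard goes back to cell block A alone.  [cell block A: the archer, the dwarf, the paladin, the rogue | cell block B: the cleric, the goblin]
5. Guard goes to cell block B with the archer.  [cell block A: the dwarf, the paladin, the rogue | cell block B: the archer, the cleric, the goblin]
6. Guard goes back to cell block A alone.  [cell block A: the dwarf, the paladin, the rogue | cell block B: the archer, the cleric, the goblin]
7. Guard goes to cell block B with the paladin.  [cell block A: the dwarf, the rogue | cell block B: the archer, the cleric, the goblin, the paladin]
8. Guard goes back to cell block A alone.  [cell block A: the dwarf, the rogue | cell block B: the archer, the cleric, the goblin, the paladin]
9. Guard goes to cell block B with the rogue.  [cell block A: the dwarf | cell block B: the archer, the cleric, the goblin, the paladin, the rogue]
10. Guard goes back to cell block A alone.  [cell block A: the dwarf | cell block B: the archer, the cleric, the goblin, the paladin, the rogue]
11. Guard goes to cell block B with the dwarf.  [cell block A: — | cell block B: the archer, the cleric, the dwarf, the goblin, the paladin, the rogue]

11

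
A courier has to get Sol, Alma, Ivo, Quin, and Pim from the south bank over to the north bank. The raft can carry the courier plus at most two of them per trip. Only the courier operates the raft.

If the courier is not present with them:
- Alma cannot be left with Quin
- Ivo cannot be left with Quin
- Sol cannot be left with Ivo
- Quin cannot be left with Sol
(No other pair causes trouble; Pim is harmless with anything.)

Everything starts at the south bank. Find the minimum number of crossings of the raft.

Counting alone: the courier can take at most 2 across per trip to the north bank, so moving all 5 needs at least 3 loaded trips out, with a return between consecutive ones — at least 5 crossings.
The safety rule pushes this higher. Following every safe sequence of crossings, the most of the 5 that can be at the north bank as the raft arrives there on crossing 5 is 4 — never all 5.
So no plan with fewer than 7 crossings exists, and this one achieves 7:
1. Courier goes to the north bank with Quin and Sol.  [the south bank: Alma, Ivo, Pim | the north bank: Quin, Sol]
2. Courier goes back to the south bank with Sol.  [the south bank: Alma, Ivo, Pim, Sol | the north bank: Quin]
3. Courier goes to the north bank with Alma and Sol.  [the south bank: Ivo, Pim | the north bank: Alma, Quin, Sol]
4. Courier goes back to the south bank with Quin.  [the south bank: Ivo, Pim, Quin | the north bank: Alma, Sol]
5. Courier goes to the north bank with Ivo and Pim.  [the south bank: Quin | the north bank: Alma, Ivo, Pim, Sol]
6. Courier goes back to the south bank with Sol.  [the south bank: Quin, Sol | the north bank: Alma, Ivo, Pim]
7. Courier goes to the north bank with Quin and Sol.  [the south bank: — | the north bank: Alma, Ivo, Pim, Quin, Sol]

7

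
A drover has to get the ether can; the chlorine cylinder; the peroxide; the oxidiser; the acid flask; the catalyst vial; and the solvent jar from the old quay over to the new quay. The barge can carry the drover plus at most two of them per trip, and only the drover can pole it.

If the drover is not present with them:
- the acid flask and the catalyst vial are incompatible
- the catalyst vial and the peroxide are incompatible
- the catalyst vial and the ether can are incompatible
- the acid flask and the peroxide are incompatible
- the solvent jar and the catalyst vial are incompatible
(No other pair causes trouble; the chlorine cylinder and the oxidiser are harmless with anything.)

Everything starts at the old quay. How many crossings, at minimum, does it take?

Counting alone: the drover can take at most 2 across per trip to the new quay, so moving all 7 needs at least 4 loaded trips out, with a return between consecutive ones — at least 7 crossings.
The safety rule pushes this higher. Following every safe sequence of crossings, the most of the 7 that can be at the new quay as the barge arrives there on crossings 7, 9 is 5, 6 respectively — never all 7.
So no plan with fewer than 11 crossings exists, and this one achieves 11:
1. Drover goes to the new quay with the catalyst vial and the peroxide.
2. Drover goes back to the old quay with the peroxide.
3. Drover goes to the new quay with the ether can and the peroxide.
4. Drover goes back to the old quay with the catalyst vial.
5. Drover goes to the new quay with the catalyst vial and the chlorine cylinder.
6. Drover goes back to the old quay with the catalyst vial.
7. Drover goes to the new quay with the catalyst vial and the oxidiser.
8. Drover goes back to the old quay with the catalyst vial.
9. Drover goes to the new quay with the acid flask and the solvent jar.
10. Drover goes back to the old quay with the peroxide.
11. Drover goes to the new quay with the catalyst vial and the peroxide.

11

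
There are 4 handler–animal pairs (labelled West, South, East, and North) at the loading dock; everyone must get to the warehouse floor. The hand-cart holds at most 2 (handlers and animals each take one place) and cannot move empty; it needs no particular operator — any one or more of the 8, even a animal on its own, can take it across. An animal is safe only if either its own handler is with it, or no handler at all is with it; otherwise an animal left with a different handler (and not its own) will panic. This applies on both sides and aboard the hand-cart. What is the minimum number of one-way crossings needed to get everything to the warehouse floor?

Following every safe sequence of crossings from the start, the most of the 8 that can be at the warehouse floor as the hand-cart arrives there on crossings 1, 3, 5 is 2, 3, 4 respectively; the best ever achieved is 4 of 8.
From crossing 7 on, no configuration arises that was not already reachable earlier: only 44 distinct safe configurations (who is on which side, and where the hand-cart is) can ever be reached, none of them has everyone across, and every continuation just revisits them. So no valid plan exists.

impossible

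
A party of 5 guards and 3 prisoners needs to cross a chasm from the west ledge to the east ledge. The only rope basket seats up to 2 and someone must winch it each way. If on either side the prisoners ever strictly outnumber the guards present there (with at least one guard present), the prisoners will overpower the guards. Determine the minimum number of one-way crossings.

13

Counting alone: each trip to the east ledge takes at most 2 across and each return brings at least 1 back, so after t trips out (and t−1 returns) at most 2t − (t−1) of the 8 are across; that first reaches 8 at t = 7, so at least 13 crossings are needed.
The plan below uses exactly 13 crossings, so it is optimal:
1. 2 prisoners → the east ledge.  (the west ledge: 5G 1P; the east ledge: 0G 2P)
2. 1 prisoner ← the west ledge.  (the west ledge: 5G 2P; the east ledge: 0G 1P)
3. 2 prisoners → the east ledge.  (the west ledge: 5G 0P; the east ledge: 0G 3P)
4. 1 prisoner ← the west ledge.  (the west ledge: 5G 1P; the east ledge: 0G 2P)
5. 2 guards → the east ledge.  (the west ledge: 3G 1P; the east ledge: 2G 2P)
6. 1 prisoner ← the west ledge.  (the west ledge: 3G 2P; the east ledge: 2G 1P)
7. 1 guard and 1 prisoner → the east ledge.  (the west ledge: 2G 1P; the east ledge: 3G 2P)
8. 1 prisoner ← the west ledge.  (the west ledge: 2G 2P; the east ledge: 3G 1P)
9. 2 prisoners → the east ledge.  (the west ledge: 2G 0P; the east ledge: 3G 3P)
10. 1 prisoner ← the west ledge.  (the west ledge: 2G 1P; the east ledge: 3G 2P)
11. 1 guard and 1 prisoner → the east ledge.  (the west ledge: 1G 0P; the east ledge: 4G 3P)
12. 1 prisoner ← the west ledge.  (the west ledge: 1G 1P; the east ledge: 4G 2P)
13. 1 guard and 1 prisoner → the east ledge.  (the west ledge: 0G 0P; the east ledge: 5G 3P)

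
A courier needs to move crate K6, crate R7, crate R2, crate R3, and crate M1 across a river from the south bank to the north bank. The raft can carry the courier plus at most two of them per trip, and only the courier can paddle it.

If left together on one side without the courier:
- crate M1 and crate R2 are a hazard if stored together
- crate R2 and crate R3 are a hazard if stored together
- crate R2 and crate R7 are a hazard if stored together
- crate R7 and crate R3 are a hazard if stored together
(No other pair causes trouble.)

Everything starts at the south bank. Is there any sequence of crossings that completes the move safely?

1. Courier goes to the north bank with crate R2 and crate R7.
2. Courier goes back to the south bank with crate R7.
3. Courier goes to the north bank with crate K6 and crate R7.
4. Courier goes back to the south bank with crate R7.
5. Courier goes to the north bank with crate M1 and crate R7.
6. Courier goes back to the south bank with crate R2.
7. Courier goes to the north bank with crate R2 and crate R3.

Yes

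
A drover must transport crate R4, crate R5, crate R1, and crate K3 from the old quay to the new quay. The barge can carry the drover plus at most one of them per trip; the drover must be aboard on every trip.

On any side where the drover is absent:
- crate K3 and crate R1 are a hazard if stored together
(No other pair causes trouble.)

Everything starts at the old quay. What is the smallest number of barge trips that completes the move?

Counting alone: the drover can take at most 1 across per trip to the new quay, so moving all 4 needs at least 4 loaded trips out, with a return between consecutive ones — at least 7 crossings.
The plan below uses exactly 7 crossings, so it is optimal:
1. Drover goes to the new quay with crate R1.  [the old quay: crate K3, crate R4, crate R5 | the new quay: crate R1]
2. Drover goes back to the old quay alone.  [the old quay: crate K3, crate R4, crate R5 | the new quay: crate R1]
3. Drover goes to the new quay with crate R4.  [the old quay: crate K3, crate R5 | the new quay: crate R1, crate R4]
4. Drover goes back to the old quay alone.  [the old quay: crate K3, crate R5 | the new quay: crate R1, crate R4]
5. Drover goes to the new quay with crate R5.  [the old quay: crate K3 | the new quay: crate R1, crate R4, crate R5]
6. Drover goes back to the old quay alone.  [the old quay: crate K3 | the new quay: crate R1, crate R4, crate R5]
7. Drover goes to the new quay with crate K3.  [the old quay: — | the new quay: crate K3, crate R1, crate R4, crate R5]

7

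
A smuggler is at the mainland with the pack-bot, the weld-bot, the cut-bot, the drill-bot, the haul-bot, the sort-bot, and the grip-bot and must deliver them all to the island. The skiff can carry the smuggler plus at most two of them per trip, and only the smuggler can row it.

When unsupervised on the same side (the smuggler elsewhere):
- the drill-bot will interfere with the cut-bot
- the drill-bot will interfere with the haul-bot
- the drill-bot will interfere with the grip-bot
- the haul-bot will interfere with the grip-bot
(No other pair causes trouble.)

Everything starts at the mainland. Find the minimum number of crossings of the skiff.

11

Counting alone: the smuggler can take at most 2 across per trip to the island, so moving all 7 needs at least 4 loaded trips out, with a return between consecutive ones — at least 7 crossings.
The safety rule pushes this higher. Following every safe sequence of crossings, the most of the 7 that can be at the island as the skiff arrives there on crossings 7, 9 is 5, 6 respectively — never all 7.
So no plan with fewer than 11 crossings exists, and this one achieves 11:
1. Smuggler goes to the island with the drill-bot and the haul-bot.  [the mainland: the cut-bot, the grip-bot, the pack-bot, the sort-bot, the weld-bot | the island: the drill-bot, the haul-bot]
2. Smuggler goes back to the mainland with the drill-bot.  [the mainland: the cut-bot, the drill-bot, the grip-bot, the pack-bot, the sort-bot, the weld-bot | the island: the haul-bot]
3. Smuggler goes to the island with the drill-bot and the pack-bot.  [the mainland: the cut-bot, the grip-bot, the sort-bot, the weld-bot | the island: the drill-bot, the haul-bot, the pack-bot]
4. Smuggler goes back to the mainland with the drill-bot.  [the mainland: the cut-bot, the drill-bot, the grip-bot, the sort-bot, the weld-bot | the island: the haul-bot, the pack-bot]
5. Smuggler goes to the island with the drill-bot and the weld-bot.  [the mainland: the cut-bot, the grip-bot, the sort-bot | the island: the drill-bot, the haul-bot, the pack-bot, the weld-bot]
6. Smuggler goes back to the mainland with the drill-bot.  [the mainland: the cut-bot, the drill-bot, the grip-bot, the sort-bot | the island: the haul-bot, the pack-bot, the weld-bot]
7. Smuggler goes to the island with the cut-bot and the drill-bot.  [the mainland: the grip-bot, the sort-bot | the island: the cut-bot, the drill-bot, the haul-bot, the pack-bot, the weld-bot]
8. Smuggler goes back to the mainland with the drill-bot.  [the mainland: the drill-bot, the grip-bot, the sort-bot | the island: the cut-bot, the haul-bot, the pack-bot, the weld-bot]
9. Smuggler goes to the island with the drill-bot and the sort-bot.  [the mainland: the grip-bot | the island: the cut-bot, the drill-bot, the haul-bot, the pack-bot, the sort-bot, the weld-bot]
10. Smuggler goes back to the mainland with the drill-bot.  [the mainland: the drill-bot, the grip-bot | the island: the cut-bot, the haul-bot, the pack-bot, the sort-bot, the weld-bot]
11. Smuggler goes to the island with the drill-bot and the grip-bot.  [the mainland: — | the island: the cut-bot, the drill-bot, the grip-bot, the haul-bot, the pack-bot, the sort-bot, the weld-bot]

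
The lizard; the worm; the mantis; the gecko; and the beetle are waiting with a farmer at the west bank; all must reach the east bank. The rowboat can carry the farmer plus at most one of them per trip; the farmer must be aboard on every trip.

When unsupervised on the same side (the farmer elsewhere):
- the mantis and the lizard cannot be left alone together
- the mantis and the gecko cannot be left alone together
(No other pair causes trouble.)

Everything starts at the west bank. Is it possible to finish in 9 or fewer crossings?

Counting alone: the farmer can take at most 1 across per trip to the east bank, so moving all 5 needs at least 5 loaded trips out, with a return between consecutive ones — at least 9 crossings.
The safety rule pushes this higher. Following every safe sequence of crossings, the most of the 5 that can be at the east bank as the rowboat arrives there on crossing 9 is 4 — never all 5.
So the move cannot be finished within 9 crossings. (The shortest complete plan takes 11:)
1. Farmer goes to the east bank with the mantis.
2. Farmer goes back to the west bank alone.
3. Farmer goes to the east bank with the lizard.
4. Farmer goes back to the west bank with the mantis.
5. Farmer goes to the east bank with the gecko.
6. Farmer goes back to the west bank alone.
7. Farmer goes to the east bank with the worm.
8. Farmer goes back to the west bank alone.
9. Farmer goes to the east bank with the beetle.
10. Farmer goes back to the west bank alone.
11. Farmer goes to the east bank with the mantis.

No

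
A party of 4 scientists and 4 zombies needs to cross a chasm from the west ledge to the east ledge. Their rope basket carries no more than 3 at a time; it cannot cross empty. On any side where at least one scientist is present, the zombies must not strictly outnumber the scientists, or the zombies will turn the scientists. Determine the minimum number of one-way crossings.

9

Counting alone: each trip to the east ledge takes at most 3 across and each return brings at least 1 back, so after t trips out (and t−1 returns) at most 3t − (t−1) of the 8 are across; that first reaches 8 at t = 4, so at least 7 crossings are needed.
The safety rule pushes this higher. Following every safe sequence of crossings, the most of the 8 that can be at the east ledge as the rope basket arrives there on crossing 7 is 7 — never all 8.
So no plan with fewer than 9 crossings exists, and this one achieves 9:
1. 2 zombies → the east ledge.  (the west ledge: 4S 2Z; the east ledge: 0S 2Z)
2. 1 zombie ← the west ledge.  (the west ledge: 4S 3Z; the east ledge: 0S 1Z)
3. 3 zombies → the east ledge.  (the west ledge: 4S 0Z; the east ledge: 0S 4Z)
4. 1 zombie ← the west ledge.  (the west ledge: 4S 1Z; the east ledge: 0S 3Z)
5. 3 scientists → the east ledge.  (the west ledge: 1S 1Z; the east ledge: 3S 3Z)
6. 1 scientist and 1 zombie ← the west ledge.  (the west ledge: 2S 2Z; the east ledge: 2S 2Z)
7. 2 scientists → the east ledge.  (the west ledge: 0S 2Z; the east ledge: 4S 2Z)
8. 1 zombie ← the west ledge.  (the west ledge: 0S 3Z; the east ledge: 4S 1Z)
9. 3 zombies → the east ledge.  (the west ledge: 0S 0Z; the east ledge: 4S 4Z)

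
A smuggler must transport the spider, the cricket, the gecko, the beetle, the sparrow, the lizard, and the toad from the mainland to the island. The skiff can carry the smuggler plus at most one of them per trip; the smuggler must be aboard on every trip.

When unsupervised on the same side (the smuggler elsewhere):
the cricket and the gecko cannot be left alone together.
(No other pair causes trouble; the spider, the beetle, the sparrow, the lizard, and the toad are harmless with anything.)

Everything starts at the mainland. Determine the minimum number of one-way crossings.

Counting alone: the smuggler can take at most 1 across per trip to the island, so moving all 7 needs at least 7 loaded trips out, with a return between consecutive ones — at least 13 crossings.
The plan below uses exactly 13 crossings, so it is optimal:
1. Smuggler goes to the island with the cricket.
2. Smuggler goes back to the mainland alone.
3. Smuggler goes to the island with the spider.
4. Smuggler goes back to the mainland alone.
5. Smuggler goes to the island with the beetle.
6. Smuggler goes back to the mainland alone.
7. Smuggler goes to the island with the sparrow.
8. Smuggler goes back to the mainland alone.
9. Smuggler goes to the island with the lizard.
10. Smuggler goes back to the mainland alone.
11. Smuggler goes to the island with the toad.
12. Smuggler goes back to the mainland alone.
13. Smuggler goes to the island with the gecko.

13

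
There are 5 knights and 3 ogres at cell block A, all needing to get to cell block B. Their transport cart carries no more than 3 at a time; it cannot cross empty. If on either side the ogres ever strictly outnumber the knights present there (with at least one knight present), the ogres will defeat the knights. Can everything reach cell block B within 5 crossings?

Counting alone: each trip to cell block B takes at most 3 across and each return brings at least 1 back, so after t trips out (and t−1 returns) at most 3t − (t−1) of the 8 are across; that first reaches 8 at t = 4, so at least 7 crossings are needed.
Since 5 < 7, 5 crossings cannot be enough. (The shortest complete plan in fact takes 7:)
1. 2 ogres → cell block B.  (cell block A: 5K 1O; cell block B: 0K 2O)
2. 1 ogre ← cell block A.  (cell block A: 5K 2O; cell block B: 0K 1O)
3. 2 knights and 1 ogre → cell block B.  (cell block A: 3K 1O; cell block B: 2K 2O)
4. 1 ogre ← cell block A.  (cell block A: 3K 2O; cell block B: 2K 1O)
5. 1 knight and 2 ogres → cell block B.  (cell block A: 2K 0O; cell block B: 3K 3O)
6. 1 ogre ← cell block A.  (cell block A: 2K 1O; cell block B: 3K 2O)
7. 2 knights and 1 ogre → cell block B.  (cell block A: 0K 0O; cell block B: 5K 3O)

No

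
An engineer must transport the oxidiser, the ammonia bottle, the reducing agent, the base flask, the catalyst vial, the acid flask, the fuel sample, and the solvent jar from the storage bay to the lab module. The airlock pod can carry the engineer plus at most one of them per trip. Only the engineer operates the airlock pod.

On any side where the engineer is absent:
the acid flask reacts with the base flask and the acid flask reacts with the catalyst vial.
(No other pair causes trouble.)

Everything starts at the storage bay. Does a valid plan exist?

Yes

1. Engineer goes to the lab module with the acid flask.  [the storage bay: the ammonia bottle, the base flask, the catalyst vial, the fuel sample, the oxidiser, the reducing agent, the solvent jar | the lab module: the acid flask]
2. Engineer goes back to the storage bay alone.  [the storage bay: the ammonia bottle, the base flask, the catalyst vial, the fuel sample, the oxidiser, the reducing agent, the solvent jar | the lab module: the acid flask]
3. Engineer goes to the lab module with the oxidiser.  [the storage bay: the ammonia bottle, the base flask, the catalyst vial, the fuel sample, the reducing agent, the solvent jar | the lab module: the acid flask, the oxidiser]
4. Engineer goes back to the storage bay alone.  [the storage bay: the ammonia bottle, the base flask, the catalyst vial, the fuel sample, the reducing agent, the solvent jar | the lab module: the acid flask, the oxidiser]
5. Engineer goes to the lab module with the ammonia bottle.  [the storage bay: the base flask, the catalyst vial, the fuel sample, the reducing agent, the solvent jar | the lab module: the acid flask, the ammonia bottle, the oxidiser]
6. Engineer goes back to the storage bay alone.  [the storage bay: the base flask, the catalyst vial, the fuel sample, the reducing agent, the solvent jar | the lab module: the acid flask, the ammonia bottle, the oxidiser]
7. Engineer goes to the lab module with the reducing agent.  [the storage bay: the base flask, the catalyst vial, the fuel sample, the solvent jar | the lab module: the acid flask, the ammonia bottle, the oxidiser, the reducing agent]
8. Engineer goes back to the storage bay alone.  [the storage bay: the base flask, the catalyst vial, the fuel sample, the solvent jar | the lab module: the acid flask, the ammonia bottle, the oxidiser, the reducing agent]
9. Engineer goes to the lab module with the base flask.  [the storage bay: the catalyst vial, the fuel sample, the solvent jar | the lab module: the acid flask, the ammonia bottle, the base flask, the oxidiser, the reducing agent]
10. Engineer goes back to the storage bay with the acid flask.  [the storage bay: the acid flask, the catalyst vial, the fuel sample, the solvent jar | the lab module: the ammonia bottle, the base flask, the oxidiser, the reducing agent]
11. Engineer goes to the lab module with the catalyst vial.  [the storage bay: the acid flask, the fuel sample, the solvent jar | the lab module: the ammonia bottle, the base flask, the catalyst vial, the oxidiser, the reducing agent]
12. Engineer goes back to the storage bay alone.  [the storage bay: the acid flask, the fuel sample, the solvent jar | the lab module: the ammonia bottle, the base flask, the catalyst vial, the oxidiser, the reducing agent]
13. Engineer goes to the lab module with the fuel sample.  [the storage bay: the acid flask, the solvent jar | the lab module: the ammonia bottle, the base flask, the catalyst vial, the fuel sample, the oxidiser, the reducing agent]
14. Engineer goes back to the storage bay alone.  [the storage bay: the acid flask, the solvent jar | the lab module: the ammonia bottle, the base flask, the catalyst vial, the fuel sample, the oxidiser, the reducing agent]
15. Engineer goes to the lab module with the solvent jar.  [the storage bay: the acid flask | the lab module: the ammonia bottle, the base flask, the catalyst vial, the fuel sample, the oxidiser, the reducing agent, the solvent jar]
16. Engineer goes back to the storage bay alone.  [the storage bay: the acid flask | the lab module: the ammonia bottle, the base flask, the catalyst vial, the fuel sample, the oxidiser, the reducing agent, the solvent jar]
17. Engineer goes to the lab module with the acid flask.  [the storage bay: — | the lab module: the acid flask, the ammonia bottle, the base flask, the catalyst vial, the fuel sample, the oxidiser, the reducing agent, the solvent jar]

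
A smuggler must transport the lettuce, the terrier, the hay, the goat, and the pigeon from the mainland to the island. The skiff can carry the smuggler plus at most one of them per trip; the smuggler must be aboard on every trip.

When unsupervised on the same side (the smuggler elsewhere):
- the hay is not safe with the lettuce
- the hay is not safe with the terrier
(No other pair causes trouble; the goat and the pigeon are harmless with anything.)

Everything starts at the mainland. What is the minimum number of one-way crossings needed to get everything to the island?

11

Counting alone: the smuggler can take at most 1 across per trip to the island, so moving all 5 needs at least 5 loaded trips out, with a return between consecutive ones — at least 9 crossings.
The safety rule pushes this higher. Following every safe sequence of crossings, the most of the 5 that can be at the island as the skiff arrives there on crossing 9 is 4 — never all 5.
So no plan with fewer than 11 crossings exists, and this one achieves 11:
1. Smuggler goes to the island with the hay.  [the mainland: the goat, the lettuce, the pigeon, the terrier | the island: the hay]
2. Smuggler goes back to the mainland alone.  [the mainland: the goat, the lettuce, the pigeon, the terrier | the island: the hay]
3. Smuggler goes to the island with the lettuce.  [the mainland: the goat, the pigeon, the terrier | the island: the hay, the lettuce]
4. Smuggler goes back to the mainland with the hay.  [the mainland: the goat, the hay, the pigeon, the terrier | the island: the lettuce]
5. Smuggler goes to the island with the terrier.  [the mainland: the goat, the hay, the pigeon | the island: the lettuce, the terrier]
6. Smuggler goes back to the mainland alone.  [the mainland: the goat, the hay, the pigeon | the island: the lettuce, the terrier]
7. Smuggler goes to the island with the goat.  [the mainland: the hay, the pigeon | the island: the goat, the lettuce, the terrier]
8. Smuggler goes back to the mainland alone.  [the mainland: the hay, the pigeon | the island: the goat, the lettuce, the terrier]
9. Smuggler goes to the island with the pigeon.  [the mainland: the hay | the island: the goat, the lettuce, the pigeon, the terrier]
10. Smuggler goes back to the mainland alone.  [the mainland: the hay | the island: the goat, the lettuce, the pigeon, the terrier]
11. Smuggler goes to the island with the hay.  [the mainland: — | the island: the goat, the hay, the lettuce, the pigeon, the terrier]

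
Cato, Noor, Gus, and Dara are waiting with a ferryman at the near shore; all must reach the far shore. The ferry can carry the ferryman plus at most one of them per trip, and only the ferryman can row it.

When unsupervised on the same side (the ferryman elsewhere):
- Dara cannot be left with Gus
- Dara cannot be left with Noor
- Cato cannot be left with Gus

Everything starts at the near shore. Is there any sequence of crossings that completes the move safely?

No

Whatever the first load, the items left behind include a forbidden pair without the ferryman. No opening move is safe, so no plan exists.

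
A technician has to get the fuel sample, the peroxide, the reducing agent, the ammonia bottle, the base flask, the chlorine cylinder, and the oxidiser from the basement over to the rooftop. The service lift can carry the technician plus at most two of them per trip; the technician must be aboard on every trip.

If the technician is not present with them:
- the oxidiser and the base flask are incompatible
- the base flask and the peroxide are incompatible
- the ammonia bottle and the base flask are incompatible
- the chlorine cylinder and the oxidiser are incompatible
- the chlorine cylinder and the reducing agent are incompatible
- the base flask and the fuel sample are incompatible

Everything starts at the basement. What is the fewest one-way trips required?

Counting alone: the technician can take at most 2 across per trip to the rooftop, so moving all 7 needs at least 4 loaded trips out, with a return between consecutive ones — at least 7 crossings.
The safety rule pushes this higher. Following every safe sequence of crossings, the most of the 7 that can be at the rooftop as the service lift arrives there on crossing 7 is 6 — never all 7.
So no plan with fewer than 9 crossings exists, and this one achieves 9:
1. Technician goes to the rooftop with the base flask and the chlorine cylinder.  [the basement: the ammonia bottle, the fuel sample, the oxidiser, the peroxide, the reducing agent | the rooftop: the base flask, the chlorine cylinder]
2. Technician goes back to the basement alone.  [the basement: the ammonia bottle, the fuel sample, the oxidiser, the peroxide, the reducing agent | the rooftop: the base flask, the chlorine cylinder]
3. Technician goes to the rooftop with the reducing agent.  [the basement: the ammonia bottle, the fuel sample, the oxidiser, the peroxide | the rooftop: the base flask, the chlorine cylinder, the reducing agent]
4. Technician goes back to the basement with the chlorine cylinder.  [the basement: the ammonia bottle, the chlorine cylinder, the fuel sample, the oxidiser, the peroxide | the rooftop: the base flask, the reducing agent]
5. Technician goes to the rooftop with the fuel sample and the oxidiser.  [the basement: the ammonia bottle, the chlorine cylinder, the peroxide | the rooftop: the base flask, the fuel sample, the oxidiser, the reducing agent]
6. Technician goes back to the basement with the base flask.  [the basement: the ammonia bottle, the base flask, the chlorine cylinder, the peroxide | the rooftop: the fuel sample, the oxidiser, the reducing agent]
7. Technician goes to the rooftop with the ammonia bottle and the peroxide.  [the basement: the base flask, the chlorine cylinder | the rooftop: the ammonia bottle, the fuel sample, the oxidiser, the peroxide, the reducing agent]
8. Technician goes back to the basement alone.  [the basement: the base flask, the chlorine cylinder | the rooftop: the ammonia bottle, the fuel sample, the oxidiser, the peroxide, the reducing agent]
9. Technician goes to the rooftop with the base flask and the chlorine cylinder.  [the basement: — | the rooftop: the ammonia bottle, the base flask, the chlorine cylinder, the fuel sample, the oxidiser, the peroxide, the reducing agent]

9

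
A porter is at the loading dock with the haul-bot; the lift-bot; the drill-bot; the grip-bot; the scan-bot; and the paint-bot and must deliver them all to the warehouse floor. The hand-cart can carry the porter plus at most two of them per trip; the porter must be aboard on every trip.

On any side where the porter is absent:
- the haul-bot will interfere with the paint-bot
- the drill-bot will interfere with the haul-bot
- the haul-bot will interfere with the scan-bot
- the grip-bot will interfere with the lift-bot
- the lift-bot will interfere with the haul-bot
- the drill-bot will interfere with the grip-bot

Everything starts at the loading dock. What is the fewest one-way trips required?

7

Counting alone: the porter can take at most 2 across per trip to the warehouse floor, so moving all 6 needs at least 3 loaded trips out, with a return between consecutive ones — at least 5 crossings.
The safety rule pushes this higher. Following every safe sequence of crossings, the most of the 6 that can be at the warehouse floor as the hand-cart arrives there on crossing 5 is 5 — never all 6.
So no plan with fewer than 7 crossings exists, and this one achieves 7:
1. Porter goes to the warehouse floor with the grip-bot and the haul-bot.  [the loading dock: the drill-bot, the lift-bot, the paint-bot, the scan-bot | the warehouse floor: the grip-bot, the haul-bot]
2. Porter goes back to the loading dock alone.  [the loading dock: the drill-bot, the lift-bot, the paint-bot, the scan-bot | the warehouse floor: the grip-bot, the haul-bot]
3. Porter goes to the warehouse floor with the drill-bot and the lift-bot.  [the loading dock: the paint-bot, the scan-bot | the warehouse floor: the drill-bot, the grip-bot, the haul-bot, the lift-bot]
4. Porter goes back to the loading dock with the grip-bot and the haul-bot.  [the loading dock: the grip-bot, the haul-bot, the paint-bot, the scan-bot | the warehouse floor: the drill-bot, the lift-bot]
5. Porter goes to the warehouse floor with the paint-bot and the scan-bot.  [the loading dock: the grip-bot, the haul-bot | the warehouse floor: the drill-bot, the lift-bot, the paint-bot, the scan-bot]
6. Porter goes back to the loading dock alone.  [the loading dock: the grip-bot, the haul-bot | the warehouse floor: the drill-bot, the lift-bot, the paint-bot, the scan-bot]
7. Porter goes to the warehouse floor with the grip-bot and the haul-bot.  [the loading dock: — | the warehouse floor: the drill-bot, the grip-bot, the haul-bot, the lift-bot, the paint-bot, the scan-bot]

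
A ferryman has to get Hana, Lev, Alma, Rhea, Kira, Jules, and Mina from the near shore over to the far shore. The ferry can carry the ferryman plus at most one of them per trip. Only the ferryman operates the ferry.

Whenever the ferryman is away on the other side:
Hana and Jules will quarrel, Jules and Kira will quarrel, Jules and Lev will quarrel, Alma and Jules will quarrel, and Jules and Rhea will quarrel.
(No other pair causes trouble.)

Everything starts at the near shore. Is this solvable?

Following every safe sequence of crossings from the start, the most of the 7 that can be at the far shore as the ferry arrives there on crossings 1, 3, 5 is 1, 2, 3 respectively; the best ever achieved is 3 of 7.
From crossing 7 on, no configuration arises that was not already reachable earlier: only 26 distinct safe configurations (who is on which side, and where the ferry is) can ever be reached, none of them has everyone across, and every continuation just revisits them. So no valid plan exists.

No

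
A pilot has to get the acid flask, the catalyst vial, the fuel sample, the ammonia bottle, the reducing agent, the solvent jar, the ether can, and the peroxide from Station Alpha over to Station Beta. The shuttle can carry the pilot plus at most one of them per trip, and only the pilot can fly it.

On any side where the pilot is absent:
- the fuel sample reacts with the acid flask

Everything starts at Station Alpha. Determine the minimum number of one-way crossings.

15

Counting alone: the pilot can take at most 1 across per trip to Station Beta, so moving all 8 needs at least 8 loaded trips out, with a return between consecutive ones — at least 15 crossings.
The plan below uses exactly 15 crossings, so it is optimal:
1. Pilot goes to Station Beta with the acid flask.
2. Pilot goes back to Station Alpha alone.
3. Pilot goes to Station Beta with the catalyst vial.
4. Pilot goes back to Station Alpha alone.
5. Pilot goes to Station Beta with the ammonia bottle.
6. Pilot goes back to Station Alpha alone.
7. Pilot goes to Station Beta with the reducing agent.
8. Pilot goes back to Station Alpha alone.
9. Pilot goes to Station Beta with the solvent jar.
10. Pilot goes back to Station Alpha alone.
11. Pilot goes to Station Beta with the ether can.
12. Pilot goes back to Station Alpha alone.
13. Pilot goes to Station Beta with the peroxide.
14. Pilot goes back to Station Alpha alone.
15. Pilot goes to Station Beta with the fuel sample.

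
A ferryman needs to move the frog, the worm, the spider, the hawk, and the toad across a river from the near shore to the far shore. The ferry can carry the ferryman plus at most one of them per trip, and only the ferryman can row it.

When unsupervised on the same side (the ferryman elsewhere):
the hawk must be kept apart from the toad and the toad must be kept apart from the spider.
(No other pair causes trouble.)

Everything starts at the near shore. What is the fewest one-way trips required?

Counting alone: the ferryman can take at most 1 across per trip to the far shore, so moving all 5 needs at least 5 loaded trips out, with a return between consecutive ones — at least 9 crossings.
The safety rule pushes this higher. Following every safe sequence of crossings, the most of the 5 that can be at the far shore as the ferry arrives there on crossing 9 is 4 — never all 5.
So no plan with fewer than 11 crossings exists, and this one achieves 11:
1. Ferryman goes to the far shore with the toad.
2. Ferryman goes back to the near shore alone.
3. Ferryman goes to the far shore with the frog.
4. Ferryman goes back to the near shore alone.
5. Ferryman goes to the far shore with the worm.
6. Ferryman goes back to the near shore alone.
7. Ferryman goes to the far shore with the spider.
8. Ferryman goes back to the near shore with the toad.
9. Ferryman goes to the far shore with the hawk.
10. Ferryman goes back to the near shore alone.
11. Ferryman goes to the far shore with the toad.

11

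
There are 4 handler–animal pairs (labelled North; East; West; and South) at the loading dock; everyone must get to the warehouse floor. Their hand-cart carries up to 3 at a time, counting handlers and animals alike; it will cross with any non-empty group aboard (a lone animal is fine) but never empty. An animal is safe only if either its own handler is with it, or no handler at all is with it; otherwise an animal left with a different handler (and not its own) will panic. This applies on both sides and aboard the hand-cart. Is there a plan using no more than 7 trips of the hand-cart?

Counting alone: each trip to the warehouse floor takes at most 3 across and each return brings at least 1 back, so after t trips out (and t−1 returns) at most 3t − (t−1) of the 8 are across; that first reaches 8 at t = 4, so at least 7 crossings are needed.
The safety rule pushes this higher. Following every safe sequence of crossings, the most of the 8 that can be at the warehouse floor as the hand-cart arrives there on crossing 7 is 7 — never all 8.
So the move cannot be finished within 7 crossings. (The shortest complete plan takes 9:)
1. animal North and handler North cross → the warehouse floor.
2. handler North crosses ← the loading dock.
3. animal East, handler East, and handler North cross → the warehouse floor.
4. animal North and handler North cross ← the loading dock.
5. handler North, handler South, and handler West cross → the warehouse floor.
6. animal East crosses ← the loading dock.
7. animal East and animal North cross → the warehouse floor.
8. animal North crosses ← the loading dock.
9. animal North, animal South, and animal West cross → the warehouse floor.

No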